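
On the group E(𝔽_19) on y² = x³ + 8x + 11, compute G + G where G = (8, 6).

(0, 7)

tangent at (8, 6): λ = (3·8² + 8)/(2·6) ≡ 10/12. 12⁻¹ ≡ 8 (mod 19) since 12·8 = 96 ≡ 1, so λ ≡ 10·8 ≡ 4.
  x = λ² - 8 - 8 = 16 - 16 ≡ 0; y = λ·(8 - 0) - 6 ≡ 7. → (0, 7)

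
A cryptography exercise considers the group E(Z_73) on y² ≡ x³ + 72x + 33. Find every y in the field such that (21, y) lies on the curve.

x³ + 72x + 33 = 10806 ≡ 2 (mod 73).
Square roots of 2 mod 73: 32 and 41 (since 32² = 1024 ≡ 2).

32, 41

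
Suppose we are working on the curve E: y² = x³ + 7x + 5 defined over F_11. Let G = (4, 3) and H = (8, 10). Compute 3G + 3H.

(2, 4)

First 3G:
Repeated addition: build up to 3G.
2G: tangent at (4, 3): λ = (3·4² + 7)/(2·3) ≡ 0/6. 6⁻¹ ≡ 2 (mod 11), so λ ≡ 0·2 ≡ 0.
  x = λ² - 4 - 4 = 0 - 8 ≡ 3; y = λ·(4 - 3) - 3 ≡ 8. → (3, 8)
3G: (3, 8) + (4, 3). λ = (3 - 8)/(4 - 3) ≡ 6/1 mod 11. 1⁻¹ ≡ 1 (mod 11) since 1·1 = 1 ≡ 1, so λ ≡ 6.
  x = λ² - 3 - 4 = 36 - 7 ≡ 7; y = λ·(3 - 7) - 8 ≡ 1. → (7, 1)
3G = (7, 1).
Next 3H:
Repeated addition: build up to 3H.
2H: tangent at (8, 10): λ = (3·8² + 7)/(2·10) ≡ 1/9. 9⁻¹ ≡ 5 (mod 11) since 9·5 = 45 ≡ 1, so λ ≡ 1·5 ≡ 5.
  x = λ² - 8 - 8 = 25 - 16 ≡ 9; y = λ·(8 - 9) - 10 ≡ 7. → (9, 7)
3H: (9, 7) + (8, 10). λ = (10 - 7)/(8 - 9) ≡ 3/10 mod 11. 10⁻¹ ≡ 10 (mod 11) since 10·10 = 100 ≡ 1, so λ ≡ 8.
  x = λ² - 9 - 8 = 64 - 17 ≡ 3; y = λ·(9 - 3) - 7 ≡ 8. → (3, 8)
3H = (3, 8).
Finally 3G + 3H:
(7, 1) + (3, 8). λ = (8 - 1)/(3 - 7) ≡ 7/7 mod 11. 7⁻¹ ≡ 8 (mod 11), so λ ≡ 1.
  x = λ² - 7 - 3 = 1 - 10 ≡ 2; y = λ·(7 - 2) - 1 ≡ 4. → (2, 4)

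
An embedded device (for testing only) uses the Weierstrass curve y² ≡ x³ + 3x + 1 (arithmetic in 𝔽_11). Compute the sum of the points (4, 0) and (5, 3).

(0, 1)

(4, 0) + (5, 3). λ = (3 - 0)/(5 - 4) ≡ 3/1 mod 11. 1⁻¹ ≡ 1 (mod 11), so λ ≡ 3.
  x = λ² - 4 - 5 = 9 - 9 ≡ 0; y = λ·(4 - 0) - 0 ≡ 1. → (0, 1)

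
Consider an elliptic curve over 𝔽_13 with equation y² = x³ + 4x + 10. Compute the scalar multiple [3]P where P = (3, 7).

Repeated addition: build up to 3P.
2P: tangent at (3, 7): λ = (3·3² + 4)/(2·7) ≡ 5/1. 1⁻¹ ≡ 1 (mod 13) since 1·1 = 1 ≡ 1, so λ ≡ 5·1 ≡ 5.
  x = λ² - 3 - 3 = 25 - 6 ≡ 6; y = λ·(3 - 6) - 7 ≡ 4. → (6, 4)
3P: (6, 4) + (3, 7). λ = (7 - 4)/(3 - 6) ≡ 3/10 mod 13. 10⁻¹ ≡ 4 (mod 13), so λ ≡ 12.
  x = λ² - 6 - 3 = 144 - 9 ≡ 5; y = λ·(6 - 5) - 4 ≡ 8. → (5, 8)

(5, 8)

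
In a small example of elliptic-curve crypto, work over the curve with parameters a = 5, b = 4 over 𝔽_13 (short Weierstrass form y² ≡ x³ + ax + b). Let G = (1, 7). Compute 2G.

(10, 12)

tangent at (1, 7): λ = (3·1² + 5)/(2·7) ≡ 8/1. 1⁻¹ ≡ 1 (mod 13), so λ ≡ 8·1 ≡ 8.
  x = λ² - 1 - 1 = 64 - 2 ≡ 10; y = λ·(1 - 10) - 7 ≡ 12. → (10, 12)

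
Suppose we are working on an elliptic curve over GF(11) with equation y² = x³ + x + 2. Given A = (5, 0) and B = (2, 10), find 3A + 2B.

First 3A:
Repeated addition: build up to 3A.
2A: (5, 0) + (5, 0): same x and y₁ ≡ -y₂, so the sum is ∞.
3A: ∞ + (5, 0) = (5, 0) (identity).
3A = (5, 0).
Next 2B:
Repeated addition: build up to 2B.
2B: tangent at (2, 10): λ = (3·2² + 1)/(2·10) ≡ 2/9. 9⁻¹ ≡ 5 (mod 11) since 9·5 = 45 ≡ 1, so λ ≡ 2·5 ≡ 10.
  x = λ² - 2 - 2 = 100 - 4 ≡ 8; y = λ·(2 - 8) - 10 ≡ 7. → (8, 7)
2B = (8, 7).
Finally 3A + 2B:
(5, 0) + (8, 7). λ = (7 - 0)/(8 - 5) ≡ 7/3 mod 11. 3⁻¹ ≡ 4 (mod 11) since 3·4 = 12 ≡ 1, so λ ≡ 6.
  x = λ² - 5 - 8 = 36 - 13 ≡ 1; y = λ·(5 - 1) - 0 ≡ 2. → (1, 2)

(1, 2)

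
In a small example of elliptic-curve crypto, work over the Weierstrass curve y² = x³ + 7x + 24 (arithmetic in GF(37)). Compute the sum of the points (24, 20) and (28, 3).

(10, 13)

(24, 20) + (28, 3). λ = (3 - 20)/(28 - 24) ≡ 20/4 mod 37. 4⁻¹ ≡ 28 (mod 37) since 4·28 = 112 ≡ 1, so λ ≡ 5.
  x = λ² - 24 - 28 = 25 - 52 ≡ 10; y = λ·(24 - 10) - 20 ≡ 13. → (10, 13)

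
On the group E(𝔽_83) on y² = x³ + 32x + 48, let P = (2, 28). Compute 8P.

(32, 15)

Double-and-add on 8 = (1000)₂. Start with P = (2, 28) for the leading 1-bit.
double: tangent at (2, 28): λ = (3·2² + 32)/(2·28) ≡ 44/56. 56⁻¹ ≡ 43 (mod 83), so λ ≡ 44·43 ≡ 66.
  x = λ² - 2 - 2 = 4356 - 4 ≡ 36; y = λ·(2 - 36) - 28 ≡ 52. → (36, 52)
double: tangent at (36, 52): λ = (3·36² + 32)/(2·52) ≡ 19/21. 21⁻¹ ≡ 4 (mod 83), so λ ≡ 19·4 ≡ 76.
  x = λ² - 36 - 36 = 5776 - 72 ≡ 60; y = λ·(36 - 60) - 52 ≡ 33. → (60, 33)
double: tangent at (60, 33): λ = (3·60² + 32)/(2·33) ≡ 42/66. 66⁻¹ ≡ 39 (mod 83), so λ ≡ 42·39 ≡ 61.
  x = λ² - 60 - 60 = 3721 - 120 ≡ 32; y = λ·(60 - 32) - 33 ≡ 15. → (32, 15)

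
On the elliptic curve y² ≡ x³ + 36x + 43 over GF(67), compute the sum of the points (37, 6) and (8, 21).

(37, 6) + (8, 21). λ = (21 - 6)/(8 - 37) ≡ 15/38 mod 67. 38⁻¹ ≡ 30 (mod 67), so λ ≡ 48.
  x = λ² - 37 - 8 = 2304 - 45 ≡ 48; y = λ·(37 - 48) - 6 ≡ 2. → (48, 2)

(48, 2)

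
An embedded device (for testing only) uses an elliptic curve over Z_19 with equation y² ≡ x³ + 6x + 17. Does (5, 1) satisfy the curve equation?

yes

y² = 1² ≡ 1; x³ + 6x + 17 = 172 ≡ 1 (mod 19). 1 = 1.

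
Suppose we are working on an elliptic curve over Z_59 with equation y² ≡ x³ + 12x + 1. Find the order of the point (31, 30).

2P: tangent at (31, 30): λ = (3·31² + 12)/(2·30) ≡ 4/1. 1⁻¹ ≡ 1 (mod 59), so λ ≡ 4·1 ≡ 4.
  x = λ² - 31 - 31 = 16 - 62 ≡ 13; y = λ·(31 - 13) - 30 ≡ 42. → (13, 42)
3P: (13, 42) + (31, 30). λ = (30 - 42)/(31 - 13) ≡ 47/18 mod 59. 18⁻¹ ≡ 23 (mod 59), so λ ≡ 19.
  x = λ² - 13 - 31 = 361 - 44 ≡ 22; y = λ·(13 - 22) - 42 ≡ 23. → (22, 23)
4P: (22, 23) + (31, 30). λ = (30 - 23)/(31 - 22) ≡ 7/9 mod 59. 9⁻¹ ≡ 46 (mod 59) since 9·46 = 414 ≡ 1, so λ ≡ 27.
  x = λ² - 22 - 31 = 729 - 53 ≡ 27; y = λ·(22 - 27) - 23 ≡ 19. → (27, 19)
5P: (27, 19) + (31, 30). λ = (30 - 19)/(31 - 27) ≡ 11/4 mod 59. 4⁻¹ ≡ 15 (mod 59) since 4·15 = 60 ≡ 1, so λ ≡ 47.
  x = λ² - 27 - 31 = 2209 - 58 ≡ 27; y = λ·(27 - 27) - 19 ≡ 40. → (27, 40)
6P: (27, 40) + (31, 30). λ = (30 - 40)/(31 - 27) ≡ 49/4 mod 59. 4⁻¹ ≡ 15 (mod 59) since 4·15 = 60 ≡ 1, so λ ≡ 27.
  x = λ² - 27 - 31 = 729 - 58 ≡ 22; y = λ·(27 - 22) - 40 ≡ 36. → (22, 36)
7P: (22, 36) + (31, 30). λ = (30 - 36)/(31 - 22) ≡ 53/9 mod 59. 9⁻¹ ≡ 46 (mod 59), so λ ≡ 19.
  x = λ² - 22 - 31 = 361 - 53 ≡ 13; y = λ·(22 - 13) - 36 ≡ 17. → (13, 17)
8P: (13, 17) + (31, 30). λ = (30 - 17)/(31 - 13) ≡ 13/18 mod 59. 18⁻¹ ≡ 23 (mod 59), so λ ≡ 4.
  x = λ² - 13 - 31 = 16 - 44 ≡ 31; y = λ·(13 - 31) - 17 ≡ 29. → (31, 29)
9P: (31, 29) + (31, 30): same x and y₁ ≡ -y₂, so the sum is ∞.
9P = ∞, so the order is 9.

9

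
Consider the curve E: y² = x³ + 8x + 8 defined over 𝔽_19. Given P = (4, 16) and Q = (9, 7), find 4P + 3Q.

(15, 11)

First 4P:
Double-and-add on 4 = (100)₂. Start with P = (4, 16) for the leading 1-bit.
double: tangent at (4, 16): λ = (3·4² + 8)/(2·16) ≡ 18/13. 13⁻¹ ≡ 3 (mod 19) since 13·3 = 39 ≡ 1, so λ ≡ 18·3 ≡ 16.
  x = λ² - 4 - 4 = 256 - 8 ≡ 1; y = λ·(4 - 1) - 16 ≡ 13. → (1, 13)
double: tangent at (1, 13): λ = (3·1² + 8)/(2·13) ≡ 11/7. 7⁻¹ ≡ 11 (mod 19), so λ ≡ 11·11 ≡ 7.
  x = λ² - 1 - 1 = 49 - 2 ≡ 9; y = λ·(1 - 9) - 13 ≡ 7. → (9, 7)
4P = (9, 7).
Next 3Q:
Repeated addition: build up to 3Q.
2Q: tangent at (9, 7): λ = (3·9² + 8)/(2·7) ≡ 4/14. 14⁻¹ ≡ 15 (mod 19), so λ ≡ 4·15 ≡ 3.
  x = λ² - 9 - 9 = 9 - 18 ≡ 10; y = λ·(9 - 10) - 7 ≡ 9. → (10, 9)
3Q: (10, 9) + (9, 7). λ = (7 - 9)/(9 - 10) ≡ 17/18 mod 19. 18⁻¹ ≡ 18 (mod 19), so λ ≡ 2.
  x = λ² - 10 - 9 = 4 - 19 ≡ 4; y = λ·(10 - 4) - 9 ≡ 3. → (4, 3)
3Q = (4, 3).
Finally 4P + 3Q:
(9, 7) + (4, 3). λ = (3 - 7)/(4 - 9) ≡ 15/14 mod 19. 14⁻¹ ≡ 15 (mod 19) since 14·15 = 210 ≡ 1, so λ ≡ 16.
  x = λ² - 9 - 4 = 256 - 13 ≡ 15; y = λ·(9 - 15) - 7 ≡ 11. → (15, 11)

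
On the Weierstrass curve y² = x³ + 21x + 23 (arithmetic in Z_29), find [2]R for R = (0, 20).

(7, 22)

tangent at (0, 20): λ = (3·0² + 21)/(2·20) ≡ 21/11. 11⁻¹ ≡ 8 (mod 29) since 11·8 = 88 ≡ 1, so λ ≡ 21·8 ≡ 23.
  x = λ² - 0 - 0 = 529 - 0 ≡ 7; y = λ·(0 - 7) - 20 ≡ 22. → (7, 22)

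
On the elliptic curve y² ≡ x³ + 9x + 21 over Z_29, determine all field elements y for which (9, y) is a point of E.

x³ + 9x + 21 = 831 ≡ 19 (mod 29).
19 is a non-residue mod 29; no y exists.

none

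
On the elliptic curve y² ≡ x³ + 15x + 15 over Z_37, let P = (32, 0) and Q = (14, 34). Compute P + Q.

(32, 0) + (14, 34). λ = (34 - 0)/(14 - 32) ≡ 34/19 mod 37. 19⁻¹ ≡ 2 (mod 37) since 19·2 = 38 ≡ 1, so λ ≡ 31.
  x = λ² - 32 - 14 = 961 - 46 ≡ 27; y = λ·(32 - 27) - 0 ≡ 7. → (27, 7)

(27, 7)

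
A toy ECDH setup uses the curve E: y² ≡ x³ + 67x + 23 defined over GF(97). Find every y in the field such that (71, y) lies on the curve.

x³ + 67x + 23 = 362691 ≡ 8 (mod 97).
Square roots of 8 mod 97: 28 and 69 (since 28² = 784 ≡ 8).

28, 69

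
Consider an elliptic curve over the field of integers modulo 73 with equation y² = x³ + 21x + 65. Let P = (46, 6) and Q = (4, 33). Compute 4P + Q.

First 4P:
Repeated addition: build up to 4P.
2P: tangent at (46, 6): λ = (3·46² + 21)/(2·6) ≡ 18/12. 12⁻¹ ≡ 67 (mod 73) since 12·67 = 804 ≡ 1, so λ ≡ 18·67 ≡ 38.
  x = λ² - 46 - 46 = 1444 - 92 ≡ 38; y = λ·(46 - 38) - 6 ≡ 6. → (38, 6)
3P: (38, 6) + (46, 6). λ = (6 - 6)/(46 - 38) ≡ 0/8 mod 73. 8⁻¹ ≡ 64 (mod 73), so λ ≡ 0.
  x = λ² - 38 - 46 = 0 - 84 ≡ 62; y = λ·(38 - 62) - 6 ≡ 67. → (62, 67)
4P: (62, 67) + (46, 6). λ = (6 - 67)/(46 - 62) ≡ 12/57 mod 73. 57⁻¹ ≡ 41 (mod 73) since 57·41 = 2337 ≡ 1, so λ ≡ 54.
  x = λ² - 62 - 46 = 2916 - 108 ≡ 34; y = λ·(62 - 34) - 67 ≡ 58. → (34, 58)
4P = (34, 58).
Finally 4P + Q:
(34, 58) + (4, 33). λ = (33 - 58)/(4 - 34) ≡ 48/43 mod 73. 43⁻¹ ≡ 17 (mod 73) since 43·17 = 731 ≡ 1, so λ ≡ 13.
  x = λ² - 34 - 4 = 169 - 38 ≡ 58; y = λ·(34 - 58) - 58 ≡ 68. → (58, 68)

(58, 68)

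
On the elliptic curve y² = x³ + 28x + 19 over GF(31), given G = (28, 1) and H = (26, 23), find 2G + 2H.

(26, 8)

First 2G:
Repeated addition: build up to 2G.
2G: tangent at (28, 1): λ = (3·28² + 28)/(2·1) ≡ 24/2. 2⁻¹ ≡ 16 (mod 31), so λ ≡ 24·16 ≡ 12.
  x = λ² - 28 - 28 = 144 - 56 ≡ 26; y = λ·(28 - 26) - 1 ≡ 23. → (26, 23)
2G = (26, 23).
Next 2H:
Repeated addition: build up to 2H.
2H: tangent at (26, 23): λ = (3·26² + 28)/(2·23) ≡ 10/15. 15⁻¹ ≡ 29 (mod 31), so λ ≡ 10·29 ≡ 11.
  x = λ² - 26 - 26 = 121 - 52 ≡ 7; y = λ·(26 - 7) - 23 ≡ 0. → (7, 0)
2H = (7, 0).
Finally 2G + 2H:
(26, 23) + (7, 0). λ = (0 - 23)/(7 - 26) ≡ 8/12 mod 31. 12⁻¹ ≡ 13 (mod 31), so λ ≡ 11.
  x = λ² - 26 - 7 = 121 - 33 ≡ 26; y = λ·(26 - 26) - 23 ≡ 8. → (26, 8)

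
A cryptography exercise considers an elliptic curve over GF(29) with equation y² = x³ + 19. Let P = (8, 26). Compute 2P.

(22, 16)

tangent at (8, 26): λ = (3·8² + 0)/(2·26) ≡ 18/23. 23⁻¹ ≡ 24 (mod 29) since 23·24 = 552 ≡ 1, so λ ≡ 18·24 ≡ 26.
  x = λ² - 8 - 8 = 676 - 16 ≡ 22; y = λ·(8 - 22) - 26 ≡ 16. → (22, 16)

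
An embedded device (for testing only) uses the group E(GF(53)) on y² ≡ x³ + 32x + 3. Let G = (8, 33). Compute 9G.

(4, 47)

Repeated addition: build up to 9G.
2G: tangent at (8, 33): λ = (3·8² + 32)/(2·33) ≡ 12/13. 13⁻¹ ≡ 49 (mod 53) since 13·49 = 637 ≡ 1, so λ ≡ 12·49 ≡ 5.
  x = λ² - 8 - 8 = 25 - 16 ≡ 9; y = λ·(8 - 9) - 33 ≡ 15. → (9, 15)
3G: (9, 15) + (8, 33). λ = (33 - 15)/(8 - 9) ≡ 18/52 mod 53. 52⁻¹ ≡ 52 (mod 53) since 52·52 = 2704 ≡ 1, so λ ≡ 35.
  x = λ² - 9 - 8 = 1225 - 17 ≡ 42; y = λ·(9 - 42) - 15 ≡ 49. → (42, 49)
4G: (42, 49) + (8, 33). λ = (33 - 49)/(8 - 42) ≡ 37/19 mod 53. 19⁻¹ ≡ 14 (mod 53) since 19·14 = 266 ≡ 1, so λ ≡ 41.
  x = λ² - 42 - 8 = 1681 - 50 ≡ 41; y = λ·(42 - 41) - 49 ≡ 45. → (41, 45)
5G: (41, 45) + (8, 33). λ = (33 - 45)/(8 - 41) ≡ 41/20 mod 53. 20⁻¹ ≡ 8 (mod 53) since 20·8 = 160 ≡ 1, so λ ≡ 10.
  x = λ² - 41 - 8 = 100 - 49 ≡ 51; y = λ·(41 - 51) - 45 ≡ 14. → (51, 14)
6G: (51, 14) + (8, 33). λ = (33 - 14)/(8 - 51) ≡ 19/10 mod 53. 10⁻¹ ≡ 16 (mod 53), so λ ≡ 39.
  x = λ² - 51 - 8 = 1521 - 59 ≡ 31; y = λ·(51 - 31) - 14 ≡ 24. → (31, 24)
7G: (31, 24) + (8, 33). λ = (33 - 24)/(8 - 31) ≡ 9/30 mod 53. 30⁻¹ ≡ 23 (mod 53), so λ ≡ 48.
  x = λ² - 31 - 8 = 2304 - 39 ≡ 39; y = λ·(31 - 39) - 24 ≡ 16. → (39, 16)
8G: (39, 16) + (8, 33). λ = (33 - 16)/(8 - 39) ≡ 17/22 mod 53. 22⁻¹ ≡ 41 (mod 53), so λ ≡ 8.
  x = λ² - 39 - 8 = 64 - 47 ≡ 17; y = λ·(39 - 17) - 16 ≡ 1. → (17, 1)
9G: (17, 1) + (8, 33). λ = (33 - 1)/(8 - 17) ≡ 32/44 mod 53. 44⁻¹ ≡ 47 (mod 53), so λ ≡ 20.
  x = λ² - 17 - 8 = 400 - 25 ≡ 4; y = λ·(17 - 4) - 1 ≡ 47. → (4, 47)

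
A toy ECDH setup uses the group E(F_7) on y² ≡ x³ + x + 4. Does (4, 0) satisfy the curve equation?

y² = 0² ≡ 0; x³ + 1x + 4 = 72 ≡ 2 (mod 7). 0 ≠ 2.

no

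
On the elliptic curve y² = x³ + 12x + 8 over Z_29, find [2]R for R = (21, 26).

(12, 16)

tangent at (21, 26): λ = (3·21² + 12)/(2·26) ≡ 1/23. 23⁻¹ ≡ 24 (mod 29), so λ ≡ 1·24 ≡ 24.
  x = λ² - 21 - 21 = 576 - 42 ≡ 12; y = λ·(21 - 12) - 26 ≡ 16. → (12, 16)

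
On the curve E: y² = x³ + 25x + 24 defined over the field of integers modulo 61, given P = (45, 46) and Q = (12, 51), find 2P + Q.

(30, 18)

First 2P:
Repeated addition: build up to 2P.
2P: tangent at (45, 46): λ = (3·45² + 25)/(2·46) ≡ 0/31. 31⁻¹ ≡ 2 (mod 61), so λ ≡ 0·2 ≡ 0.
  x = λ² - 45 - 45 = 0 - 90 ≡ 32; y = λ·(45 - 32) - 46 ≡ 15. → (32, 15)
2P = (32, 15).
Finally 2P + Q:
(32, 15) + (12, 51). λ = (51 - 15)/(12 - 32) ≡ 36/41 mod 61. 41⁻¹ ≡ 3 (mod 61), so λ ≡ 47.
  x = λ² - 32 - 12 = 2209 - 44 ≡ 30; y = λ·(32 - 30) - 15 ≡ 18. → (30, 18)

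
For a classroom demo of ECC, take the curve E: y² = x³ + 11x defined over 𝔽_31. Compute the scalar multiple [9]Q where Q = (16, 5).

(16, 5)

Double-and-add on 9 = (1001)₂. Start with Q = (16, 5) for the leading 1-bit.
double: tangent at (16, 5): λ = (3·16² + 11)/(2·5) ≡ 4/10. 10⁻¹ ≡ 28 (mod 31) since 10·28 = 280 ≡ 1, so λ ≡ 4·28 ≡ 19.
  x = λ² - 16 - 16 = 361 - 32 ≡ 19; y = λ·(16 - 19) - 5 ≡ 0. → (19, 0)
double: (19, 0) + (19, 0): same x and y₁ ≡ -y₂, so the sum is ∞.
double: ∞ + ∞ = ∞ (identity).
add Q: ∞ + (16, 5) = (16, 5) (identity).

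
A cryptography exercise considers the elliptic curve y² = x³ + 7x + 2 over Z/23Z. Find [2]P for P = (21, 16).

(13, 6)

tangent at (21, 16): λ = (3·21² + 7)/(2·16) ≡ 19/9. 9⁻¹ ≡ 18 (mod 23), so λ ≡ 19·18 ≡ 20.
  x = λ² - 21 - 21 = 400 - 42 ≡ 13; y = λ·(21 - 13) - 16 ≡ 6. → (13, 6)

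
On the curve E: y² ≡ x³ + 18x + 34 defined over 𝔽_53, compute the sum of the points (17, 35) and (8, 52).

(44, 16)

(17, 35) + (8, 52). λ = (52 - 35)/(8 - 17) ≡ 17/44 mod 53. 44⁻¹ ≡ 47 (mod 53), so λ ≡ 4.
  x = λ² - 17 - 8 = 16 - 25 ≡ 44; y = λ·(17 - 44) - 35 ≡ 16. → (44, 16)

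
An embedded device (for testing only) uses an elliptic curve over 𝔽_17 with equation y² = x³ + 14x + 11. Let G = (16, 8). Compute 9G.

Double-and-add on 9 = (1001)₂. Start with G = (16, 8) for the leading 1-bit.
double: tangent at (16, 8): λ = (3·16² + 14)/(2·8) ≡ 0/16. 16⁻¹ ≡ 16 (mod 17), so λ ≡ 0·16 ≡ 0.
  x = λ² - 16 - 16 = 0 - 32 ≡ 2; y = λ·(16 - 2) - 8 ≡ 9. → (2, 9)
double: tangent at (2, 9): λ = (3·2² + 14)/(2·9) ≡ 9/1. 1⁻¹ ≡ 1 (mod 17), so λ ≡ 9·1 ≡ 9.
  x = λ² - 2 - 2 = 81 - 4 ≡ 9; y = λ·(2 - 9) - 9 ≡ 13. → (9, 13)
double: tangent at (9, 13): λ = (3·9² + 14)/(2·13) ≡ 2/9. 9⁻¹ ≡ 2 (mod 17) since 9·2 = 18 ≡ 1, so λ ≡ 2·2 ≡ 4.
  x = λ² - 9 - 9 = 16 - 18 ≡ 15; y = λ·(9 - 15) - 13 ≡ 14. → (15, 14)
add G: (15, 14) + (16, 8). λ = (8 - 14)/(16 - 15) ≡ 11/1 mod 17. 1⁻¹ ≡ 1 (mod 17), so λ ≡ 11.
  x = λ² - 15 - 16 = 121 - 31 ≡ 5; y = λ·(15 - 5) - 14 ≡ 11. → (5, 11)

(5, 11)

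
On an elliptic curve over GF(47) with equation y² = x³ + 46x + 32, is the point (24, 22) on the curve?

yes

y² = 22² ≡ 14; x³ + 46x + 32 = 14960 ≡ 14 (mod 47). 14 = 14.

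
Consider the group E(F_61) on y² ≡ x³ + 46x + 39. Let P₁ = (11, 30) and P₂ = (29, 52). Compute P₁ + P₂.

(11, 30) + (29, 52). λ = (52 - 30)/(29 - 11) ≡ 22/18 mod 61. 18⁻¹ ≡ 17 (mod 61), so λ ≡ 8.
  x = λ² - 11 - 29 = 64 - 40 ≡ 24; y = λ·(11 - 24) - 30 ≡ 49. → (24, 49)

(24, 49)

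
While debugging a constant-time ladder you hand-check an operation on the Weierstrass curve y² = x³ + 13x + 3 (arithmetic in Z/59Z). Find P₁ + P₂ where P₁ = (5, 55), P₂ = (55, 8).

(5, 55) + (55, 8). λ = (8 - 55)/(55 - 5) ≡ 12/50 mod 59. 50⁻¹ ≡ 13 (mod 59) since 50·13 = 650 ≡ 1, so λ ≡ 38.
  x = λ² - 5 - 55 = 1444 - 60 ≡ 27; y = λ·(5 - 27) - 55 ≡ 53. → (27, 53)

(27, 53)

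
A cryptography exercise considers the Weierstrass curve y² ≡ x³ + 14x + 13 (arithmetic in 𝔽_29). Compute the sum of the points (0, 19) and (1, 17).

(3, 16)

(0, 19) + (1, 17). λ = (17 - 19)/(1 - 0) ≡ 27/1 mod 29. 1⁻¹ ≡ 1 (mod 29) since 1·1 = 1 ≡ 1, so λ ≡ 27.
  x = λ² - 0 - 1 = 729 - 1 ≡ 3; y = λ·(0 - 3) - 19 ≡ 16. → (3, 16)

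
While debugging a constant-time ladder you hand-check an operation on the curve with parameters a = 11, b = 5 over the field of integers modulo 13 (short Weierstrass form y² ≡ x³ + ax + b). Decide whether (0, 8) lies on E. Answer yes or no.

no

y² = 8² ≡ 12; x³ + 11x + 5 = 5 ≡ 5 (mod 13). 12 ≠ 5.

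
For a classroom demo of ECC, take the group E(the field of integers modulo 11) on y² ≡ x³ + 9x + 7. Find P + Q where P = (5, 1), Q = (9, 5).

(9, 6)

(5, 1) + (9, 5). λ = (5 - 1)/(9 - 5) ≡ 4/4 mod 11. 4⁻¹ ≡ 3 (mod 11), so λ ≡ 1.
  x = λ² - 5 - 9 = 1 - 14 ≡ 9; y = λ·(5 - 9) - 1 ≡ 6. → (9, 6)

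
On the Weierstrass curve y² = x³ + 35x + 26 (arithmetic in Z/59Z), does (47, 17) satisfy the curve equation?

no

y² = 17² ≡ 53; x³ + 35x + 26 = 105494 ≡ 2 (mod 59). 53 ≠ 2.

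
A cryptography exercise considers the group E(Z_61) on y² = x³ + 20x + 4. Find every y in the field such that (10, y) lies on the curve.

17, 44

x³ + 20x + 4 = 1204 ≡ 45 (mod 61).
Square roots of 45 mod 61: 17 and 44 (since 17² = 289 ≡ 45).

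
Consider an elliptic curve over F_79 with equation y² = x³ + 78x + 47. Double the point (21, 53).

tangent at (21, 53): λ = (3·21² + 78)/(2·53) ≡ 58/27. 27⁻¹ ≡ 41 (mod 79) since 27·41 = 1107 ≡ 1, so λ ≡ 58·41 ≡ 8.
  x = λ² - 21 - 21 = 64 - 42 ≡ 22; y = λ·(21 - 22) - 53 ≡ 18. → (22, 18)

(22, 18)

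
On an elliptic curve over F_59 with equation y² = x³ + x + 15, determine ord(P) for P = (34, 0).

2

2P: (34, 0) + (34, 0): same x and y₁ ≡ -y₂, so the sum is ∞.
2P = ∞, so the order is 2.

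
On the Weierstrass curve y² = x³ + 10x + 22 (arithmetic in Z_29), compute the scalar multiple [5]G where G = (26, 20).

(26, 20)

Repeated addition: build up to 5G.
2G: tangent at (26, 20): λ = (3·26² + 10)/(2·20) ≡ 8/11. 11⁻¹ ≡ 8 (mod 29) since 11·8 = 88 ≡ 1, so λ ≡ 8·8 ≡ 6.
  x = λ² - 26 - 26 = 36 - 52 ≡ 13; y = λ·(26 - 13) - 20 ≡ 0. → (13, 0)
3G: (13, 0) + (26, 20). λ = (20 - 0)/(26 - 13) ≡ 20/13 mod 29. 13⁻¹ ≡ 9 (mod 29) since 13·9 = 117 ≡ 1, so λ ≡ 6.
  x = λ² - 13 - 26 = 36 - 39 ≡ 26; y = λ·(13 - 26) - 0 ≡ 9. → (26, 9)
4G: (26, 9) + (26, 20): same x and y₁ ≡ -y₂, so the sum is ∞.
5G: ∞ + (26, 20) = (26, 20) (identity).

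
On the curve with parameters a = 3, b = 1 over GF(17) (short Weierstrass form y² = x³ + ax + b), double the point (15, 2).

(0, 16)

tangent at (15, 2): λ = (3·15² + 3)/(2·2) ≡ 15/4. 4⁻¹ ≡ 13 (mod 17) since 4·13 = 52 ≡ 1, so λ ≡ 15·13 ≡ 8.
  x = λ² - 15 - 15 = 64 - 30 ≡ 0; y = λ·(15 - 0) - 2 ≡ 16. → (0, 16)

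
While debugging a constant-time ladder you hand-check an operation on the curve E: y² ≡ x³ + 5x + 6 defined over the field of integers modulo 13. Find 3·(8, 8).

(8, 5)

Write P = (8, 8).
Repeated addition: build up to 3P.
2P: tangent at (8, 8): λ = (3·8² + 5)/(2·8) ≡ 2/3. 3⁻¹ ≡ 9 (mod 13), so λ ≡ 2·9 ≡ 5.
  x = λ² - 8 - 8 = 25 - 16 ≡ 9; y = λ·(8 - 9) - 8 ≡ 0. → (9, 0)
3P: (9, 0) + (8, 8). λ = (8 - 0)/(8 - 9) ≡ 8/12 mod 13. 12⁻¹ ≡ 12 (mod 13), so λ ≡ 5.
  x = λ² - 9 - 8 = 25 - 17 ≡ 8; y = λ·(9 - 8) - 0 ≡ 5. → (8, 5)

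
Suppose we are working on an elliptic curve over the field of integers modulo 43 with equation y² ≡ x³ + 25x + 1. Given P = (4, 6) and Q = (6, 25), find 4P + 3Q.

(8, 5)

First 4P:
Repeated addition: build up to 4P.
2P: tangent at (4, 6): λ = (3·4² + 25)/(2·6) ≡ 30/12. 12⁻¹ ≡ 18 (mod 43), so λ ≡ 30·18 ≡ 24.
  x = λ² - 4 - 4 = 576 - 8 ≡ 9; y = λ·(4 - 9) - 6 ≡ 3. → (9, 3)
3P: (9, 3) + (4, 6). λ = (6 - 3)/(4 - 9) ≡ 3/38 mod 43. 38⁻¹ ≡ 17 (mod 43), so λ ≡ 8.
  x = λ² - 9 - 4 = 64 - 13 ≡ 8; y = λ·(9 - 8) - 3 ≡ 5. → (8, 5)
4P: (8, 5) + (4, 6). λ = (6 - 5)/(4 - 8) ≡ 1/39 mod 43. 39⁻¹ ≡ 32 (mod 43), so λ ≡ 32.
  x = λ² - 8 - 4 = 1024 - 12 ≡ 23; y = λ·(8 - 23) - 5 ≡ 31. → (23, 31)
4P = (23, 31).
Next 3Q:
Repeated addition: build up to 3Q.
2Q: tangent at (6, 25): λ = (3·6² + 25)/(2·25) ≡ 4/7. 7⁻¹ ≡ 37 (mod 43), so λ ≡ 4·37 ≡ 19.
  x = λ² - 6 - 6 = 361 - 12 ≡ 5; y = λ·(6 - 5) - 25 ≡ 37. → (5, 37)
3Q: (5, 37) + (6, 25). λ = (25 - 37)/(6 - 5) ≡ 31/1 mod 43. 1⁻¹ ≡ 1 (mod 43), so λ ≡ 31.
  x = λ² - 5 - 6 = 961 - 11 ≡ 4; y = λ·(5 - 4) - 37 ≡ 37. → (4, 37)
3Q = (4, 37).
Finally 4P + 3Q:
(23, 31) + (4, 37). λ = (37 - 31)/(4 - 23) ≡ 6/24 mod 43. 24⁻¹ ≡ 9 (mod 43), so λ ≡ 11.
  x = λ² - 23 - 4 = 121 - 27 ≡ 8; y = λ·(23 - 8) - 31 ≡ 5. → (8, 5)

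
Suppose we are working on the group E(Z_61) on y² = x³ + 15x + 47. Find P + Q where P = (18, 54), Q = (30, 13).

(9, 22)

(18, 54) + (30, 13). λ = (13 - 54)/(30 - 18) ≡ 20/12 mod 61. 12⁻¹ ≡ 56 (mod 61), so λ ≡ 22.
  x = λ² - 18 - 30 = 484 - 48 ≡ 9; y = λ·(18 - 9) - 54 ≡ 22. → (9, 22)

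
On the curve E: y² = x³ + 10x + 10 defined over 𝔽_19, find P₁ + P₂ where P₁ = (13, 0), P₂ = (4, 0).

(13, 0) + (4, 0). λ = (0 - 0)/(4 - 13) ≡ 0/10 mod 19. 10⁻¹ ≡ 2 (mod 19), so λ ≡ 0.
  x = λ² - 13 - 4 = 0 - 17 ≡ 2; y = λ·(13 - 2) - 0 ≡ 0. → (2, 0)

(2, 0)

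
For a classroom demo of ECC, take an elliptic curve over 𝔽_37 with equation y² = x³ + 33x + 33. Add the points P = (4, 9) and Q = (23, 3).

(4, 9) + (23, 3). λ = (3 - 9)/(23 - 4) ≡ 31/19 mod 37. 19⁻¹ ≡ 2 (mod 37), so λ ≡ 25.
  x = λ² - 4 - 23 = 625 - 27 ≡ 6; y = λ·(4 - 6) - 9 ≡ 15. → (6, 15)

(6, 15)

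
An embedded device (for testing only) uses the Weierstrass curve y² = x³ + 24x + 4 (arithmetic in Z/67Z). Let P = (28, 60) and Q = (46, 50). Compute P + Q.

(28, 60) + (46, 50). λ = (50 - 60)/(46 - 28) ≡ 57/18 mod 67. 18⁻¹ ≡ 41 (mod 67), so λ ≡ 59.
  x = λ² - 28 - 46 = 3481 - 74 ≡ 57; y = λ·(28 - 57) - 60 ≡ 38. → (57, 38)

(57, 38)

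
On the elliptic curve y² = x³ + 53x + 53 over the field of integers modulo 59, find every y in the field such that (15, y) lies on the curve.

none

x³ + 53x + 53 = 4223 ≡ 34 (mod 59).
34 is a non-residue mod 59; no y exists.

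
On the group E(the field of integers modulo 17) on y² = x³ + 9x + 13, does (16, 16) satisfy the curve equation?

y² = 16² ≡ 1; x³ + 9x + 13 = 4253 ≡ 3 (mod 17). 1 ≠ 3.

no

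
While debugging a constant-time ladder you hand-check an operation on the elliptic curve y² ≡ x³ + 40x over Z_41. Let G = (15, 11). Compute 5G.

(30, 19)

Repeated addition: build up to 5G.
2G: tangent at (15, 11): λ = (3·15² + 40)/(2·11) ≡ 18/22. 22⁻¹ ≡ 28 (mod 41) since 22·28 = 616 ≡ 1, so λ ≡ 18·28 ≡ 12.
  x = λ² - 15 - 15 = 144 - 30 ≡ 32; y = λ·(15 - 32) - 11 ≡ 31. → (32, 31)
3G: (32, 31) + (15, 11). λ = (11 - 31)/(15 - 32) ≡ 21/24 mod 41. 24⁻¹ ≡ 12 (mod 41), so λ ≡ 6.
  x = λ² - 32 - 15 = 36 - 47 ≡ 30; y = λ·(32 - 30) - 31 ≡ 22. → (30, 22)
4G: (30, 22) + (15, 11). λ = (11 - 22)/(15 - 30) ≡ 30/26 mod 41. 26⁻¹ ≡ 30 (mod 41) since 26·30 = 780 ≡ 1, so λ ≡ 39.
  x = λ² - 30 - 15 = 1521 - 45 ≡ 0; y = λ·(30 - 0) - 22 ≡ 0. → (0, 0)
5G: (0, 0) + (15, 11). λ = (11 - 0)/(15 - 0) ≡ 11/15 mod 41. 15⁻¹ ≡ 11 (mod 41), so λ ≡ 39.
  x = λ² - 0 - 15 = 1521 - 15 ≡ 30; y = λ·(0 - 30) - 0 ≡ 19. → (30, 19)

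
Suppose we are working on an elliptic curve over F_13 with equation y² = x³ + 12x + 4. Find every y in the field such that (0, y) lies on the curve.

x³ + 12x + 4 = 4 ≡ 4 (mod 13).
Square roots of 4 mod 13: 2 and 11 (since 2² = 4 ≡ 4).

2, 11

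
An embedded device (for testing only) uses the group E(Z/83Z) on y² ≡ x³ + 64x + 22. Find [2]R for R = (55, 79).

(43, 32)

tangent at (55, 79): λ = (3·55² + 64)/(2·79) ≡ 9/75. 75⁻¹ ≡ 31 (mod 83), so λ ≡ 9·31 ≡ 30.
  x = λ² - 55 - 55 = 900 - 110 ≡ 43; y = λ·(55 - 43) - 79 ≡ 32. → (43, 32)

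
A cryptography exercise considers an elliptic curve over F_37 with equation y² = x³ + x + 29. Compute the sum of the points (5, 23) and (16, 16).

(5, 23) + (16, 16). λ = (16 - 23)/(16 - 5) ≡ 30/11 mod 37. 11⁻¹ ≡ 27 (mod 37), so λ ≡ 33.
  x = λ² - 5 - 16 = 1089 - 21 ≡ 32; y = λ·(5 - 32) - 23 ≡ 11. → (32, 11)

(32, 11)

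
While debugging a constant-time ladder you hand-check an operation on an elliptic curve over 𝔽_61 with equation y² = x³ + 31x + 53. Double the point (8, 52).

(4, 34)

tangent at (8, 52): λ = (3·8² + 31)/(2·52) ≡ 40/43. 43⁻¹ ≡ 44 (mod 61), so λ ≡ 40·44 ≡ 52.
  x = λ² - 8 - 8 = 2704 - 16 ≡ 4; y = λ·(8 - 4) - 52 ≡ 34. → (4, 34)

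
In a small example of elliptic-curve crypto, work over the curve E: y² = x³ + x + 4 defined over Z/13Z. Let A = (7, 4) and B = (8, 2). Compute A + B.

(7, 4) + (8, 2). λ = (2 - 4)/(8 - 7) ≡ 11/1 mod 13. 1⁻¹ ≡ 1 (mod 13) since 1·1 = 1 ≡ 1, so λ ≡ 11.
  x = λ² - 7 - 8 = 121 - 15 ≡ 2; y = λ·(7 - 2) - 4 ≡ 12. → (2, 12)

(2, 12)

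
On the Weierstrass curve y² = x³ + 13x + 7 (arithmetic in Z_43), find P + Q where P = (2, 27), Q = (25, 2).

(31, 12)

(2, 27) + (25, 2). λ = (2 - 27)/(25 - 2) ≡ 18/23 mod 43. 23⁻¹ ≡ 15 (mod 43), so λ ≡ 12.
  x = λ² - 2 - 25 = 144 - 27 ≡ 31; y = λ·(2 - 31) - 27 ≡ 12. → (31, 12)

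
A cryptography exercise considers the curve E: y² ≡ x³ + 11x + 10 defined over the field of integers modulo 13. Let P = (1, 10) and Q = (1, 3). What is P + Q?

O

The two points share x = 1 and their y-coordinates satisfy 10 + 3 ≡ 0 (mod 13), so they are inverses. Their sum is O.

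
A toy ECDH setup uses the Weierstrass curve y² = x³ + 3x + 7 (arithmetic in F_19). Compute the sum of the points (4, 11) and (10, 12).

(4, 11) + (10, 12). λ = (12 - 11)/(10 - 4) ≡ 1/6 mod 19. 6⁻¹ ≡ 16 (mod 19), so λ ≡ 16.
  x = λ² - 4 - 10 = 256 - 14 ≡ 14; y = λ·(4 - 14) - 11 ≡ 0. → (14, 0)

(14, 0)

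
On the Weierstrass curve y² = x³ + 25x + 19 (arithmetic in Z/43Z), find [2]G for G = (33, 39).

(29, 35)

tangent at (33, 39): λ = (3·33² + 25)/(2·39) ≡ 24/35. 35⁻¹ ≡ 16 (mod 43) since 35·16 = 560 ≡ 1, so λ ≡ 24·16 ≡ 40.
  x = λ² - 33 - 33 = 1600 - 66 ≡ 29; y = λ·(33 - 29) - 39 ≡ 35. → (29, 35)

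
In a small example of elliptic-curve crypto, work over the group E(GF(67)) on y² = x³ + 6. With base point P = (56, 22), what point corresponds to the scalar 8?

(18, 3)

Repeated addition: build up to 8P.
2P: tangent at (56, 22): λ = (3·56² + 0)/(2·22) ≡ 28/44. 44⁻¹ ≡ 32 (mod 67) since 44·32 = 1408 ≡ 1, so λ ≡ 28·32 ≡ 25.
  x = λ² - 56 - 56 = 625 - 112 ≡ 44; y = λ·(56 - 44) - 22 ≡ 10. → (44, 10)
3P: (44, 10) + (56, 22). λ = (22 - 10)/(56 - 44) ≡ 12/12 mod 67. 12⁻¹ ≡ 28 (mod 67), so λ ≡ 1.
  x = λ² - 44 - 56 = 1 - 100 ≡ 35; y = λ·(44 - 35) - 10 ≡ 66. → (35, 66)
4P: (35, 66) + (56, 22). λ = (22 - 66)/(56 - 35) ≡ 23/21 mod 67. 21⁻¹ ≡ 16 (mod 67), so λ ≡ 33.
  x = λ² - 35 - 56 = 1089 - 91 ≡ 60; y = λ·(35 - 60) - 66 ≡ 47. → (60, 47)
5P: (60, 47) + (56, 22). λ = (22 - 47)/(56 - 60) ≡ 42/63 mod 67. 63⁻¹ ≡ 50 (mod 67) since 63·50 = 3150 ≡ 1, so λ ≡ 23.
  x = λ² - 60 - 56 = 529 - 116 ≡ 11; y = λ·(60 - 11) - 47 ≡ 8. → (11, 8)
6P: (11, 8) + (56, 22). λ = (22 - 8)/(56 - 11) ≡ 14/45 mod 67. 45⁻¹ ≡ 3 (mod 67), so λ ≡ 42.
  x = λ² - 11 - 56 = 1764 - 67 ≡ 22; y = λ·(11 - 22) - 8 ≡ 66. → (22, 66)
7P: (22, 66) + (56, 22). λ = (22 - 66)/(56 - 22) ≡ 23/34 mod 67. 34⁻¹ ≡ 2 (mod 67), so λ ≡ 46.
  x = λ² - 22 - 56 = 2116 - 78 ≡ 28; y = λ·(22 - 28) - 66 ≡ 60. → (28, 60)
8P: (28, 60) + (56, 22). λ = (22 - 60)/(56 - 28) ≡ 29/28 mod 67. 28⁻¹ ≡ 12 (mod 67), so λ ≡ 13.
  x = λ² - 28 - 56 = 169 - 84 ≡ 18; y = λ·(28 - 18) - 60 ≡ 3. → (18, 3)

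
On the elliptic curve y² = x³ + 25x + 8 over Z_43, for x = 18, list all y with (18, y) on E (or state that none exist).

none

x³ + 25x + 8 = 6290 ≡ 12 (mod 43).
12 is a non-residue mod 43; no y exists.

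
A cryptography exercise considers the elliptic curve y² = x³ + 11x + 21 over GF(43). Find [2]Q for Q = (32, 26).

(14, 34)

tangent at (32, 26): λ = (3·32² + 11)/(2·26) ≡ 30/9. 9⁻¹ ≡ 24 (mod 43), so λ ≡ 30·24 ≡ 32.
  x = λ² - 32 - 32 = 1024 - 64 ≡ 14; y = λ·(32 - 14) - 26 ≡ 34. → (14, 34)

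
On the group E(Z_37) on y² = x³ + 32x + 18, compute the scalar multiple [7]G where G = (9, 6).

Repeated addition: build up to 7G.
2G: tangent at (9, 6): λ = (3·9² + 32)/(2·6) ≡ 16/12. 12⁻¹ ≡ 34 (mod 37), so λ ≡ 16·34 ≡ 26.
  x = λ² - 9 - 9 = 676 - 18 ≡ 29; y = λ·(9 - 29) - 6 ≡ 29. → (29, 29)
3G: (29, 29) + (9, 6). λ = (6 - 29)/(9 - 29) ≡ 14/17 mod 37. 17⁻¹ ≡ 24 (mod 37), so λ ≡ 3.
  x = λ² - 29 - 9 = 9 - 38 ≡ 8; y = λ·(29 - 8) - 29 ≡ 34. → (8, 34)
4G: (8, 34) + (9, 6). λ = (6 - 34)/(9 - 8) ≡ 9/1 mod 37. 1⁻¹ ≡ 1 (mod 37), so λ ≡ 9.
  x = λ² - 8 - 9 = 81 - 17 ≡ 27; y = λ·(8 - 27) - 34 ≡ 17. → (27, 17)
5G: (27, 17) + (9, 6). λ = (6 - 17)/(9 - 27) ≡ 26/19 mod 37. 19⁻¹ ≡ 2 (mod 37), so λ ≡ 15.
  x = λ² - 27 - 9 = 225 - 36 ≡ 4; y = λ·(27 - 4) - 17 ≡ 32. → (4, 32)
6G: (4, 32) + (9, 6). λ = (6 - 32)/(9 - 4) ≡ 11/5 mod 37. 5⁻¹ ≡ 15 (mod 37) since 5·15 = 75 ≡ 1, so λ ≡ 17.
  x = λ² - 4 - 9 = 289 - 13 ≡ 17; y = λ·(4 - 17) - 32 ≡ 6. → (17, 6)
7G: (17, 6) + (9, 6). λ = (6 - 6)/(9 - 17) ≡ 0/29 mod 37. 29⁻¹ ≡ 23 (mod 37), so λ ≡ 0.
  x = λ² - 17 - 9 = 0 - 26 ≡ 11; y = λ·(17 - 11) - 6 ≡ 31. → (11, 31)

(11, 31)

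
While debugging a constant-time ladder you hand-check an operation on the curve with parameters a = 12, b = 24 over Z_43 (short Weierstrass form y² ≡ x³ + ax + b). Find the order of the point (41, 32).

2P: tangent at (41, 32): λ = (3·41² + 12)/(2·32) ≡ 24/21. 21⁻¹ ≡ 41 (mod 43), so λ ≡ 24·41 ≡ 38.
  x = λ² - 41 - 41 = 1444 - 82 ≡ 29; y = λ·(41 - 29) - 32 ≡ 37. → (29, 37)
3P: (29, 37) + (41, 32). λ = (32 - 37)/(41 - 29) ≡ 38/12 mod 43. 12⁻¹ ≡ 18 (mod 43), so λ ≡ 39.
  x = λ² - 29 - 41 = 1521 - 70 ≡ 32; y = λ·(29 - 32) - 37 ≡ 18. → (32, 18)
4P: (32, 18) + (41, 32). λ = (32 - 18)/(41 - 32) ≡ 14/9 mod 43. 9⁻¹ ≡ 24 (mod 43), so λ ≡ 35.
  x = λ² - 32 - 41 = 1225 - 73 ≡ 34; y = λ·(32 - 34) - 18 ≡ 41. → (34, 41)
5P: (34, 41) + (41, 32). λ = (32 - 41)/(41 - 34) ≡ 34/7 mod 43. 7⁻¹ ≡ 37 (mod 43), so λ ≡ 11.
  x = λ² - 34 - 41 = 121 - 75 ≡ 3; y = λ·(34 - 3) - 41 ≡ 42. → (3, 42)
6P: (3, 42) + (41, 32). λ = (32 - 42)/(41 - 3) ≡ 33/38 mod 43. 38⁻¹ ≡ 17 (mod 43) since 38·17 = 646 ≡ 1, so λ ≡ 2.
  x = λ² - 3 - 41 = 4 - 44 ≡ 3; y = λ·(3 - 3) - 42 ≡ 1. → (3, 1)
7P: (3, 1) + (41, 32). λ = (32 - 1)/(41 - 3) ≡ 31/38 mod 43. 38⁻¹ ≡ 17 (mod 43), so λ ≡ 11.
  x = λ² - 3 - 41 = 121 - 44 ≡ 34; y = λ·(3 - 34) - 1 ≡ 2. → (34, 2)
8P: (34, 2) + (41, 32). λ = (32 - 2)/(41 - 34) ≡ 30/7 mod 43. 7⁻¹ ≡ 37 (mod 43), so λ ≡ 35.
  x = λ² - 34 - 41 = 1225 - 75 ≡ 32; y = λ·(34 - 32) - 2 ≡ 25. → (32, 25)
9P: (32, 25) + (41, 32). λ = (32 - 25)/(41 - 32) ≡ 7/9 mod 43. 9⁻¹ ≡ 24 (mod 43), so λ ≡ 39.
  x = λ² - 32 - 41 = 1521 - 73 ≡ 29; y = λ·(32 - 29) - 25 ≡ 6. → (29, 6)
10P: (29, 6) + (41, 32). λ = (32 - 6)/(41 - 29) ≡ 26/12 mod 43. 12⁻¹ ≡ 18 (mod 43), so λ ≡ 38.
  x = λ² - 29 - 41 = 1444 - 70 ≡ 41; y = λ·(29 - 41) - 6 ≡ 11. → (41, 11)
11P: (41, 11) + (41, 32): same x and y₁ ≡ -y₂, so the sum is the point at infinity.
11P = the point at infinity, so the order is 11.

11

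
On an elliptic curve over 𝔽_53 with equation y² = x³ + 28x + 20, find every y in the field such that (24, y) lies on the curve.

x³ + 28x + 20 = 14516 ≡ 47 (mod 53).
Square roots of 47 mod 53: 10 and 43 (since 10² = 100 ≡ 47).

10, 43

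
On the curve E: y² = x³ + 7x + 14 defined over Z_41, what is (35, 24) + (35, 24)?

tangent at (35, 24): λ = (3·35² + 7)/(2·24) ≡ 33/7. 7⁻¹ ≡ 6 (mod 41) since 7·6 = 42 ≡ 1, so λ ≡ 33·6 ≡ 34.
  x = λ² - 35 - 35 = 1156 - 70 ≡ 20; y = λ·(35 - 20) - 24 ≡ 35. → (20, 35)

(20, 35)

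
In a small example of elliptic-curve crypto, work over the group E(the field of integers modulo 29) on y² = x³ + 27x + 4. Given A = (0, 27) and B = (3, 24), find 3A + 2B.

First 3A:
Repeated addition: build up to 3A.
2A: tangent at (0, 27): λ = (3·0² + 27)/(2·27) ≡ 27/25. 25⁻¹ ≡ 7 (mod 29), so λ ≡ 27·7 ≡ 15.
  x = λ² - 0 - 0 = 225 - 0 ≡ 22; y = λ·(0 - 22) - 27 ≡ 20. → (22, 20)
3A: (22, 20) + (0, 27). λ = (27 - 20)/(0 - 22) ≡ 7/7 mod 29. 7⁻¹ ≡ 25 (mod 29) since 7·25 = 175 ≡ 1, so λ ≡ 1.
  x = λ² - 22 - 0 = 1 - 22 ≡ 8; y = λ·(22 - 8) - 20 ≡ 23. → (8, 23)
3A = (8, 23).
Next 2B:
Repeated addition: build up to 2B.
2B: tangent at (3, 24): λ = (3·3² + 27)/(2·24) ≡ 25/19. 19⁻¹ ≡ 26 (mod 29), so λ ≡ 25·26 ≡ 12.
  x = λ² - 3 - 3 = 144 - 6 ≡ 22; y = λ·(3 - 22) - 24 ≡ 9. → (22, 9)
2B = (22, 9).
Finally 3A + 2B:
(8, 23) + (22, 9). λ = (9 - 23)/(22 - 8) ≡ 15/14 mod 29. 14⁻¹ ≡ 27 (mod 29), so λ ≡ 28.
  x = λ² - 8 - 22 = 784 - 30 ≡ 0; y = λ·(8 - 0) - 23 ≡ 27. → (0, 27)

(0, 27)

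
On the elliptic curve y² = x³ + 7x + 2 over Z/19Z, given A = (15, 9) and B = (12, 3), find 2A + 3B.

First 2A:
Repeated addition: build up to 2A.
2A: tangent at (15, 9): λ = (3·15² + 7)/(2·9) ≡ 17/18. 18⁻¹ ≡ 18 (mod 19), so λ ≡ 17·18 ≡ 2.
  x = λ² - 15 - 15 = 4 - 30 ≡ 12; y = λ·(15 - 12) - 9 ≡ 16. → (12, 16)
2A = (12, 16).
Next 3B:
Repeated addition: build up to 3B.
2B: tangent at (12, 3): λ = (3·12² + 7)/(2·3) ≡ 2/6. 6⁻¹ ≡ 16 (mod 19), so λ ≡ 2·16 ≡ 13.
  x = λ² - 12 - 12 = 169 - 24 ≡ 12; y = λ·(12 - 12) - 3 ≡ 16. → (12, 16)
3B: (12, 16) + (12, 3): same x and y₁ ≡ -y₂, so the sum is ∞.
3B = ∞.
Finally 2A + 3B:
(12, 16) + ∞ = (12, 16) (identity).

(12, 16)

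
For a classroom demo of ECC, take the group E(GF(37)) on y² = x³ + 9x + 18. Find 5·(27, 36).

(4, 28)

Write G = (27, 36).
Repeated addition: build up to 5G.
2G: tangent at (27, 36): λ = (3·27² + 9)/(2·36) ≡ 13/35. 35⁻¹ ≡ 18 (mod 37) since 35·18 = 630 ≡ 1, so λ ≡ 13·18 ≡ 12.
  x = λ² - 27 - 27 = 144 - 54 ≡ 16; y = λ·(27 - 16) - 36 ≡ 22. → (16, 22)
3G: (16, 22) + (27, 36). λ = (36 - 22)/(27 - 16) ≡ 14/11 mod 37. 11⁻¹ ≡ 27 (mod 37), so λ ≡ 8.
  x = λ² - 16 - 27 = 64 - 43 ≡ 21; y = λ·(16 - 21) - 22 ≡ 12. → (21, 12)
4G: (21, 12) + (27, 36). λ = (36 - 12)/(27 - 21) ≡ 24/6 mod 37. 6⁻¹ ≡ 31 (mod 37), so λ ≡ 4.
  x = λ² - 21 - 27 = 16 - 48 ≡ 5; y = λ·(21 - 5) - 12 ≡ 15. → (5, 15)
5G: (5, 15) + (27, 36). λ = (36 - 15)/(27 - 5) ≡ 21/22 mod 37. 22⁻¹ ≡ 32 (mod 37) since 22·32 = 704 ≡ 1, so λ ≡ 6.
  x = λ² - 5 - 27 = 36 - 32 ≡ 4; y = λ·(5 - 4) - 15 ≡ 28. → (4, 28)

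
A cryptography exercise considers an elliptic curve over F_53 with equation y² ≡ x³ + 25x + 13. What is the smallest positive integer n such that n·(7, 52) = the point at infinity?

4

2P: tangent at (7, 52): λ = (3·7² + 25)/(2·52) ≡ 13/51. 51⁻¹ ≡ 26 (mod 53) since 51·26 = 1326 ≡ 1, so λ ≡ 13·26 ≡ 20.
  x = λ² - 7 - 7 = 400 - 14 ≡ 15; y = λ·(7 - 15) - 52 ≡ 0. → (15, 0)
3P: (15, 0) + (7, 52). λ = (52 - 0)/(7 - 15) ≡ 52/45 mod 53. 45⁻¹ ≡ 33 (mod 53), so λ ≡ 20.
  x = λ² - 15 - 7 = 400 - 22 ≡ 7; y = λ·(15 - 7) - 0 ≡ 1. → (7, 1)
4P: (7, 1) + (7, 52): same x and y₁ ≡ -y₂, so the sum is the point at infinity.
4P = the point at infinity, so the order is 4.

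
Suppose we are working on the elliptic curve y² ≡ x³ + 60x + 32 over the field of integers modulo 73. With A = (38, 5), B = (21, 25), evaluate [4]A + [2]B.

First 4A:
Repeated addition: build up to 4A.
2A: tangent at (38, 5): λ = (3·38² + 60)/(2·5) ≡ 12/10. 10⁻¹ ≡ 22 (mod 73), so λ ≡ 12·22 ≡ 45.
  x = λ² - 38 - 38 = 2025 - 76 ≡ 51; y = λ·(38 - 51) - 5 ≡ 67. → (51, 67)
3A: (51, 67) + (38, 5). λ = (5 - 67)/(38 - 51) ≡ 11/60 mod 73. 60⁻¹ ≡ 28 (mod 73), so λ ≡ 16.
  x = λ² - 51 - 38 = 256 - 89 ≡ 21; y = λ·(51 - 21) - 67 ≡ 48. → (21, 48)
4A: (21, 48) + (38, 5). λ = (5 - 48)/(38 - 21) ≡ 30/17 mod 73. 17⁻¹ ≡ 43 (mod 73), so λ ≡ 49.
  x = λ² - 21 - 38 = 2401 - 59 ≡ 6; y = λ·(21 - 6) - 48 ≡ 30. → (6, 30)
4A = (6, 30).
Next 2B:
Repeated addition: build up to 2B.
2B: tangent at (21, 25): λ = (3·21² + 60)/(2·25) ≡ 69/50. 50⁻¹ ≡ 19 (mod 73) since 50·19 = 950 ≡ 1, so λ ≡ 69·19 ≡ 70.
  x = λ² - 21 - 21 = 4900 - 42 ≡ 40; y = λ·(21 - 40) - 25 ≡ 32. → (40, 32)
2B = (40, 32).
Finally 4A + 2B:
(6, 30) + (40, 32). λ = (32 - 30)/(40 - 6) ≡ 2/34 mod 73. 34⁻¹ ≡ 58 (mod 73), so λ ≡ 43.
  x = λ² - 6 - 40 = 1849 - 46 ≡ 51; y = λ·(6 - 51) - 30 ≡ 6. → (51, 6)

(51, 6)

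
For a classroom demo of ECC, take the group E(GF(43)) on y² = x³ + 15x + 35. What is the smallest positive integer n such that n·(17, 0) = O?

2P: (17, 0) + (17, 0): same x and y₁ ≡ -y₂, so the sum is O.
2P = O, so the order is 2.

2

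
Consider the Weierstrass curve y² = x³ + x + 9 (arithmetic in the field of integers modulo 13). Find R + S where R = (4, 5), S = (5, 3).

(8, 3)

(4, 5) + (5, 3). λ = (3 - 5)/(5 - 4) ≡ 11/1 mod 13. 1⁻¹ ≡ 1 (mod 13) since 1·1 = 1 ≡ 1, so λ ≡ 11.
  x = λ² - 4 - 5 = 121 - 9 ≡ 8; y = λ·(4 - 8) - 5 ≡ 3. → (8, 3)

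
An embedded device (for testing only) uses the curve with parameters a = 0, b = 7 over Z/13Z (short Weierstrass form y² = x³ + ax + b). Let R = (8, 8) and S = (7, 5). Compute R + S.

(8, 8) + (7, 5). λ = (5 - 8)/(7 - 8) ≡ 10/12 mod 13. 12⁻¹ ≡ 12 (mod 13), so λ ≡ 3.
  x = λ² - 8 - 7 = 9 - 15 ≡ 7; y = λ·(8 - 7) - 8 ≡ 8. → (7, 8)

(7, 8)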